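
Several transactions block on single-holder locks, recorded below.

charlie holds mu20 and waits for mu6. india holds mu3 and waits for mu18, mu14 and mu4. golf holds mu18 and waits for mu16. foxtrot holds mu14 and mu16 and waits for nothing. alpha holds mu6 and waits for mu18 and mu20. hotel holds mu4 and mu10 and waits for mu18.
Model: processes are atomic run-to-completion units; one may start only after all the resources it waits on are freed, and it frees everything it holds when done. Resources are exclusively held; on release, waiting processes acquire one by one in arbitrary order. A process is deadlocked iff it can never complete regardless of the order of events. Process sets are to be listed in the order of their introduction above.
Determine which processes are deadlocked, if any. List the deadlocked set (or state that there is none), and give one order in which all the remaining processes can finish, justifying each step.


Deadlocked set: charlie and alpha.
Key observation: the wait chain closes on itself along charlie -> alpha -> charlie; no other process is dragged down with it.
One completion order for the rest: foxtrot, golf, hotel, india.
Walking it through:
  foxtrot waits on nothing -> runs at once and releases mu14 and mu16
  run golf (all its waits — mu16 — are resolved); releases mu18
  run hotel (all its waits — mu18 — are resolved); releases mu4 and mu10
  run india (all its waits — mu18, mu14 and mu4 — are resolved); releases mu3


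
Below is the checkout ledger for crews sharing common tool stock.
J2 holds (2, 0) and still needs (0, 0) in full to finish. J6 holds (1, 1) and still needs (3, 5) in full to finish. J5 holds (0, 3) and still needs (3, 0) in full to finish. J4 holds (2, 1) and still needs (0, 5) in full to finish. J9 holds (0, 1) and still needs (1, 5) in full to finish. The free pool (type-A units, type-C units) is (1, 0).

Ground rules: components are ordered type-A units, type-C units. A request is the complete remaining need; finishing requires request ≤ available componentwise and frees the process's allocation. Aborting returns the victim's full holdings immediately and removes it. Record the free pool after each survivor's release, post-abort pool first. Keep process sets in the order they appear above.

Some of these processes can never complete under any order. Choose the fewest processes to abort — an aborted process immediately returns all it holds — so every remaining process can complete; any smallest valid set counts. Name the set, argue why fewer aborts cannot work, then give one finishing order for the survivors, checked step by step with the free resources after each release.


Minimum abort set: J6 and J4.
Key observation: before aborting J6 and J4, J9 was permanently blocked — no order could ever run it; afterwards it completes at step 2.
Minimality, checking each single-abort alternative: J2 alone leaves J6 blocked (short on type-C units); J6 alone leaves J4 blocked (short on type-C units); J5 alone leaves J6 blocked (short on type-C units); J4 alone leaves J6 blocked (short on type-C units); J9 alone leaves J6 blocked (short on type-C units).
The survivors complete as J5, J9, J2. Check, step by step (starting from the post-abort pool):
  pool = (4, 2)
  J5 needs (3, 0) <= (4, 2) -> finishes; pool += (0, 3) = (4, 5)
  J9 needs (1, 5) <= (4, 5) -> finishes; pool += (0, 1) = (4, 6)
  J2 needs (0, 0) <= (4, 6) -> finishes; pool += (2, 0) = (6, 6)


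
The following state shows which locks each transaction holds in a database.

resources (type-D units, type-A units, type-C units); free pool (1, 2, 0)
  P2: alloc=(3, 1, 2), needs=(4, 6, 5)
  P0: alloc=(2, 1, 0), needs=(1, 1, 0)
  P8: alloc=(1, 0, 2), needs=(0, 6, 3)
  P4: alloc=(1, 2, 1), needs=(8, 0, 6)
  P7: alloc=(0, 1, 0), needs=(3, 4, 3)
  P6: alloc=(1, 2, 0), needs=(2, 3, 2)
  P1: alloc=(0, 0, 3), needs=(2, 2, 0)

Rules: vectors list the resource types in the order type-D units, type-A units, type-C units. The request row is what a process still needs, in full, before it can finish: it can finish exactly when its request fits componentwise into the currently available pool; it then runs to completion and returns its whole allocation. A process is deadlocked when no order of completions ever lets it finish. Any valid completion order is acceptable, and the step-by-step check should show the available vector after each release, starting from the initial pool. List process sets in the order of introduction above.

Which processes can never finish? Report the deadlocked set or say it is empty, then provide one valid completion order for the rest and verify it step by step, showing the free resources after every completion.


No process is deadlocked.
Key observation: P0 leads a chain of completions in which each release enables another process.
A valid finishing order for the others: P0, P1, P6, P7, P8, P2, P4. Walking it through:
  pool = (1, 2, 0)
  P0 needs (1, 1, 0) <= (1, 2, 0) -> finishes; pool += (2, 1, 0) = (3, 3, 0)
  P1 needs (2, 2, 0) <= (3, 3, 0) -> finishes; pool += (0, 0, 3) = (3, 3, 3)
  P6 needs (2, 3, 2) <= (3, 3, 3) -> finishes; pool += (1, 2, 0) = (4, 5, 3)
  P7 needs (3, 4, 3) <= (4, 5, 3) -> finishes; pool += (0, 1, 0) = (4, 6, 3)
  P8 needs (0, 6, 3) <= (4, 6, 3) -> finishes; pool += (1, 0, 2) = (5, 6, 5)
  P2 needs (4, 6, 5) <= (5, 6, 5) -> finishes; pool += (3, 1, 2) = (8, 7, 7)
  P4 needs (8, 0, 6) <= (8, 7, 7) -> finishes; pool += (1, 2, 1) = (9, 9, 8)


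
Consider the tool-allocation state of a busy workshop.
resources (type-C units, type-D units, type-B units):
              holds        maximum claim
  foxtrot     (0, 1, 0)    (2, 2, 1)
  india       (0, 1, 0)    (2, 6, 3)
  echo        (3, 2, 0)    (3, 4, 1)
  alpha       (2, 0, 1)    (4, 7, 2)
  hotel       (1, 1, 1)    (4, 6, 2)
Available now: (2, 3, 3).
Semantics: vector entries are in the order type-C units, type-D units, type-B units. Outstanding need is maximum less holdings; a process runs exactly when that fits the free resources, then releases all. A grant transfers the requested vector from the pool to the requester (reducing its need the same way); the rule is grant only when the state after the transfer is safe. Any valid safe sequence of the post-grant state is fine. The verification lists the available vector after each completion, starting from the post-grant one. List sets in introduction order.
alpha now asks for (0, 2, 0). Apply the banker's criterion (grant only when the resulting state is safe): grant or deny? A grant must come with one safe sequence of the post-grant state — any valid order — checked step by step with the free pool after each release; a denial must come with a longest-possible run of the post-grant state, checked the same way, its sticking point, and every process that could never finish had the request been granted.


DENY — the pretend-granted state is unsafe.
Key observation: no order helps: past foxtrot, echo, the free pool tops out at (5, 4, 3), below what each blocked process needs in type-D units.
Pretend the grant happened; the run foxtrot, echo goes as far as possible. Check, step by step:
  pool = (2, 1, 3)
  foxtrot needs (2, 1, 1) <= (2, 1, 3) -> finishes; pool += (0, 1, 0) = (2, 2, 3)
  echo needs (0, 2, 1) <= (2, 2, 3) -> finishes; pool += (3, 2, 0) = (5, 4, 3)
  blocked: india wants (2, 5, 3), pool (5, 4, 3) — not enough type-D units
  blocked: alpha wants (2, 5, 1), pool (5, 4, 3) — not enough type-D units
  blocked: hotel wants (3, 5, 1), pool (5, 4, 3) — not enough type-D units
Processes that could never finish after the grant: india, alpha and hotel.


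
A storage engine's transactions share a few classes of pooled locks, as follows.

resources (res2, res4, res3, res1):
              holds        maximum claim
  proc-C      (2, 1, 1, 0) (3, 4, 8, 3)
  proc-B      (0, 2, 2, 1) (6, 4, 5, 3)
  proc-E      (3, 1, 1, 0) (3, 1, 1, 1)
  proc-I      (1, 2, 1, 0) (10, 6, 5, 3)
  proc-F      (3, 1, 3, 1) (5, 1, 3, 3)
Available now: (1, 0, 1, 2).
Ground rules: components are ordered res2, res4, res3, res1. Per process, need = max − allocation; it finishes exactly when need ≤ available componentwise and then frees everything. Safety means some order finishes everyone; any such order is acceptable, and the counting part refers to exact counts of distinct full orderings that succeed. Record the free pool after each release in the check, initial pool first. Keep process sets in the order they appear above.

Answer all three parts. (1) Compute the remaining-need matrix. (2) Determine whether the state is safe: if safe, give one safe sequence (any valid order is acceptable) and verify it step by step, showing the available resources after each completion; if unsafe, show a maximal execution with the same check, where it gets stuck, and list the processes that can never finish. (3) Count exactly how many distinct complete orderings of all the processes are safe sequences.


(1) Outstanding need per process (order res2, res4, res3, res1):
  proc-C: (1, 3, 7, 3)
  proc-B: (6, 2, 3, 2)
  proc-E: (0, 0, 0, 1)
  proc-I: (9, 4, 4, 3)
  proc-F: (2, 0, 0, 2)
(2) SAFE. One safe sequence: proc-E, proc-F, proc-B, proc-C, proc-I.
Key observation: proc-F is the earliest step where a requested resource binds exactly: need (2, 0, 0, 2), pool (4, 1, 2, 2) at its turn.
Step-by-step check:
  pool = (1, 0, 1, 2)
  run proc-E (needs (0, 0, 0, 1), free (1, 0, 1, 2)); after release of (3, 1, 1, 0) the pool is (4, 1, 2, 2)
  run proc-F (needs (2, 0, 0, 2), free (4, 1, 2, 2)); after release of (3, 1, 3, 1) the pool is (7, 2, 5, 3)
  run proc-B (needs (6, 2, 3, 2), free (7, 2, 5, 3)); after release of (0, 2, 2, 1) the pool is (7, 4, 7, 4)
  run proc-C (needs (1, 3, 7, 3), free (7, 4, 7, 4)); after release of (2, 1, 1, 0) the pool is (9, 5, 8, 4)
  run proc-I (needs (9, 4, 4, 3), free (9, 5, 8, 4)); after release of (1, 2, 1, 0) the pool is (10, 7, 9, 4)
(3) Exactly 1 of the possible complete orderings is a safe sequence.


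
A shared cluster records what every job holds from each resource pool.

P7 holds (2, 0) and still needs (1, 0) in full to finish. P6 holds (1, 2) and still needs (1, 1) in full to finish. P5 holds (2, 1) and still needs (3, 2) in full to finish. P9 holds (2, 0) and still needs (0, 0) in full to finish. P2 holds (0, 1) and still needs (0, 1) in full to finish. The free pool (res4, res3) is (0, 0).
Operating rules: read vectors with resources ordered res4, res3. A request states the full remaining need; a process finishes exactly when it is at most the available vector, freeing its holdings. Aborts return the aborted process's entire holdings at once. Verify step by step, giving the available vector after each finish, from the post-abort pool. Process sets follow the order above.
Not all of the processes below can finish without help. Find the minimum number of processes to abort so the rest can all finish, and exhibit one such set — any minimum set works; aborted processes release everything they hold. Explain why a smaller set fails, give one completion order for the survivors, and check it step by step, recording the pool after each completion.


The answer: abort P6.
Key observation: no ordering could ever have run P2 before the abort of P6; with (1, 2) back in the pool it fits at step 1.
Why nothing smaller works: aborting no one leaves the state deadlocked as given.
The survivors complete as P2, P9, P5, P7. Step-by-step check (starting from the post-abort pool):
  pool = (1, 2)
  P2: need (0, 1) fits (1, 2); releases (0, 1), pool now (1, 3)
  P9: need (0, 0) fits (1, 3); releases (2, 0), pool now (3, 3)
  P5: need (3, 2) fits (3, 3); releases (2, 1), pool now (5, 4)
  P7: need (1, 0) fits (5, 4); releases (2, 0), pool now (7, 4)


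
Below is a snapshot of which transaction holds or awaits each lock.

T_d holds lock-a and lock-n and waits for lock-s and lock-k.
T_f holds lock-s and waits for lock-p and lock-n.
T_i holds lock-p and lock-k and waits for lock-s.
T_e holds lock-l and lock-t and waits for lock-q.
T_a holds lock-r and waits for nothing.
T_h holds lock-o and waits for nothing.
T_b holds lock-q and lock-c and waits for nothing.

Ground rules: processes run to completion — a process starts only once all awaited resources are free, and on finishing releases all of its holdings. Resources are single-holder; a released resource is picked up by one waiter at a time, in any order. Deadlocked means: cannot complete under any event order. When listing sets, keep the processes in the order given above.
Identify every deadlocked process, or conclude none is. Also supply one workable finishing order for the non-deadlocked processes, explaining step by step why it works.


Deadlocked set: T_d, T_f and T_i.
Key observation: nobody on the ring T_d -> T_f -> T_d can start until another member finishes, which never happens; T_i is caught in further circular waits.
The rest can finish in the order T_h, T_b, T_a, T_e.
Check, step by step:
  run T_h (it waits on nothing); releases lock-o
  run T_b (it waits on nothing); releases lock-q and lock-c
  run T_a (it waits on nothing); releases lock-r
  T_e: everything it awaited (lock-q) is free; runs, freeing lock-l and lock-t


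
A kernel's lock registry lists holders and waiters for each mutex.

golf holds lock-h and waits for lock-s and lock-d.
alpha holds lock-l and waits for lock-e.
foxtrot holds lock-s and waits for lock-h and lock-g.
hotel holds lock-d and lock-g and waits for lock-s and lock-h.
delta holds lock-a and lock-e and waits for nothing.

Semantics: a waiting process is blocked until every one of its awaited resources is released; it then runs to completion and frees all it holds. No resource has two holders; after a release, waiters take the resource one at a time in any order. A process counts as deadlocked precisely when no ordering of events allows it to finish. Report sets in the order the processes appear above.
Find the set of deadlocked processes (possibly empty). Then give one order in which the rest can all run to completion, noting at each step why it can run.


The deadlocked set is golf, foxtrot and hotel.
Key observation: the wait chain closes on itself along golf -> foxtrot -> golf; hotel is caught in further circular waits.
One completion order for the rest: delta, alpha.
Verifying each step:
  run delta (it waits on nothing); releases lock-a and lock-e
  alpha: everything it awaited (lock-e) is free; runs, freeing lock-l


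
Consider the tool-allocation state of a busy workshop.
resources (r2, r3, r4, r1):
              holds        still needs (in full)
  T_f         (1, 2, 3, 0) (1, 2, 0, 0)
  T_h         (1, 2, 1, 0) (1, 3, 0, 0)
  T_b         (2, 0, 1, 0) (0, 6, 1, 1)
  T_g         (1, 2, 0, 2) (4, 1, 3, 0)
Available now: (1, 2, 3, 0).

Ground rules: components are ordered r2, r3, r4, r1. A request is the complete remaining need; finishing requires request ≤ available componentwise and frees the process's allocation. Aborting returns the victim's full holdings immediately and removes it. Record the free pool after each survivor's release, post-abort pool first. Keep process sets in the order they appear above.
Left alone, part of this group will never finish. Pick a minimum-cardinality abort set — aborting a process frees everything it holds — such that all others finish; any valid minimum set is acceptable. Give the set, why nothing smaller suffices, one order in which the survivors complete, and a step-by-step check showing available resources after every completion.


Minimum abort set: T_g.
Key observation: T_b could never have finished before the abort; with (1, 2, 0, 2) returned by T_g, it fits at step 3.
Minimality: the empty abort set fails — the state is deadlocked as it stands.
Survivors finish in the order: T_h, T_f, T_b. Check, step by step (pool after the aborts first):
  pool = (2, 4, 3, 2)
  run T_h (needs (1, 3, 0, 0), free (2, 4, 3, 2)); after release of (1, 2, 1, 0) the pool is (3, 6, 4, 2)
  run T_f (needs (1, 2, 0, 0), free (3, 6, 4, 2)); after release of (1, 2, 3, 0) the pool is (4, 8, 7, 2)
  run T_b (needs (0, 6, 1, 1), free (4, 8, 7, 2)); after release of (2, 0, 1, 0) the pool is (6, 8, 8, 2)


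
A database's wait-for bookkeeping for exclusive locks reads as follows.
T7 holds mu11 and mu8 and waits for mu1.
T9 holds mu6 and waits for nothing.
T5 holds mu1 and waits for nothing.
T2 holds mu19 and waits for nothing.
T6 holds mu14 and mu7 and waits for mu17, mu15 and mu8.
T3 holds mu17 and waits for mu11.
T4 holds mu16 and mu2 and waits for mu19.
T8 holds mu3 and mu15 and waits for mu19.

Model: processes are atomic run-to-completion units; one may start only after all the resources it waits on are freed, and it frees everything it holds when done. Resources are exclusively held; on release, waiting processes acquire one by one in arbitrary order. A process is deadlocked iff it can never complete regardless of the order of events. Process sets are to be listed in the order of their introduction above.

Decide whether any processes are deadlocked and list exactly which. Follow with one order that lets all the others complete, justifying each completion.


The deadlocked set is empty.
Key observation: although several processes wait, no cycle exists — each chain bottoms out at a free runner.
One completion order for the rest: T5, T2, T7, T8, T3, T9, T4, T6.
Walking it through:
  run T5 (it waits on nothing); releases mu1
  run T2 (it waits on nothing); releases mu19
  T7: everything it awaited (mu1) is free; runs, freeing mu11 and mu8
  T8: everything it awaited (mu19) is free; runs, freeing mu3 and mu15
  T3: everything it awaited (mu11) is free; runs, freeing mu17
  run T9 (it waits on nothing); releases mu6
  T4: everything it awaited (mu19) is free; runs, freeing mu16 and mu2
  T6: everything it awaited (mu17, mu15 and mu8) is free; runs, freeing mu14 and mu7


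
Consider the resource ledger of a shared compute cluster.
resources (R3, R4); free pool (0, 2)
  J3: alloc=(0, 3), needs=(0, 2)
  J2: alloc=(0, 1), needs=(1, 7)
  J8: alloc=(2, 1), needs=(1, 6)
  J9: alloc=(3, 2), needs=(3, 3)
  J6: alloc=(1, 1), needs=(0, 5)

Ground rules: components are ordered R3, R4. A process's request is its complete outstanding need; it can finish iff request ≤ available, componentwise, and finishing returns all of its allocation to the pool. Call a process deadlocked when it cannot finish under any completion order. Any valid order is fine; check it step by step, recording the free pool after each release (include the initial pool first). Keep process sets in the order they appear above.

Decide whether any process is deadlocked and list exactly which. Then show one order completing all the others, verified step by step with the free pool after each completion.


The deadlocked set is empty.
Key observation: J3 leads a chain of completions in which each release enables another process.
One completion order for the rest: J3, J6, J8, J2, J9. Walking it through:
  pool = (0, 2)
  run J3 (needs (0, 2), free (0, 2)); after release of (0, 3) the pool is (0, 5)
  run J6 (needs (0, 5), free (0, 5)); after release of (1, 1) the pool is (1, 6)
  run J8 (needs (1, 6), free (1, 6)); after release of (2, 1) the pool is (3, 7)
  run J2 (needs (1, 7), free (3, 7)); after release of (0, 1) the pool is (3, 8)
  run J9 (needs (3, 3), free (3, 8)); after release of (3, 2) the pool is (6, 10)


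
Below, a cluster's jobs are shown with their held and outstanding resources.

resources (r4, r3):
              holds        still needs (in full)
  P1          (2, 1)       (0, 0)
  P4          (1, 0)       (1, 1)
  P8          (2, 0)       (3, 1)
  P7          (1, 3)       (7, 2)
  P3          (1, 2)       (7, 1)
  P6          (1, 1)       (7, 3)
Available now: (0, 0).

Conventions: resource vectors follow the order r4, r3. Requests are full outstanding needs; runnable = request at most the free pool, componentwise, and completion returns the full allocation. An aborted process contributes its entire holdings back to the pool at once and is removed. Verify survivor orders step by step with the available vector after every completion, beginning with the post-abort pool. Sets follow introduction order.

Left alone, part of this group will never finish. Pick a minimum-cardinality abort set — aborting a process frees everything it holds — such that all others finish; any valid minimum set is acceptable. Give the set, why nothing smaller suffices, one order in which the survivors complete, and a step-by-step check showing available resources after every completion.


Abort P7 and P3.
Key observation: before aborting P7 and P3, P6 was permanently blocked — no order could ever run it; afterwards it completes at step 4.
Why nothing smaller works — every single abort fails: P1 alone leaves P7 blocked (short on r4 and r3); P4 alone leaves P7 blocked (short on r4 and r3); P8 alone leaves P7 blocked (short on r4 and r3); P7 alone leaves P3 blocked (short on r4); P3 alone leaves P7 blocked (short on r4); P6 alone leaves P7 blocked (short on r4).
Survivors finish in the order: P4, P1, P8, P6. Step-by-step check (pool after the aborts first):
  pool = (2, 5)
  P4 needs (1, 1) <= (2, 5) -> finishes; pool += (1, 0) = (3, 5)
  P1 needs (0, 0) <= (3, 5) -> finishes; pool += (2, 1) = (5, 6)
  P8 needs (3, 1) <= (5, 6) -> finishes; pool += (2, 0) = (7, 6)
  P6 needs (7, 3) <= (7, 6) -> finishes; pool += (1, 1) = (8, 7)


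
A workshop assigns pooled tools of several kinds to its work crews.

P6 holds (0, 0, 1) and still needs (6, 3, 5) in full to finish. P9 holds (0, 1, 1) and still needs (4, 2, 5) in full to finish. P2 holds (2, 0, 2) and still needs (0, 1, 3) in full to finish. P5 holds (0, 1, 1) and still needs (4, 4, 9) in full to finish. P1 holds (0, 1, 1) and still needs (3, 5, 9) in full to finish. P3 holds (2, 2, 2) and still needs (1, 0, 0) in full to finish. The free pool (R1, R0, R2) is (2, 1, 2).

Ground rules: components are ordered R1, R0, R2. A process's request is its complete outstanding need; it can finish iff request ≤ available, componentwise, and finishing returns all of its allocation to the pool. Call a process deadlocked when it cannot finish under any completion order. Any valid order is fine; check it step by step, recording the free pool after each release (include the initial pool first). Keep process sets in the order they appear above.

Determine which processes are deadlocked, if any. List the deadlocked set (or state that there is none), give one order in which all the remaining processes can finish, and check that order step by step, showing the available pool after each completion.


Deadlocked set: P5 and P1.
Key observation: the pool after P3, P2, P6, P9 is (6, 4, 8); every surviving request exceeds it in R2, so progress ends there.
One completion order for the rest: P3, P2, P6, P9. Walking it through:
  pool = (2, 1, 2)
  P3 needs (1, 0, 0) <= (2, 1, 2) -> finishes; pool += (2, 2, 2) = (4, 3, 4)
  P2 needs (0, 1, 3) <= (4, 3, 4) -> finishes; pool += (2, 0, 2) = (6, 3, 6)
  P6 needs (6, 3, 5) <= (6, 3, 6) -> finishes; pool += (0, 0, 1) = (6, 3, 7)
  P9 needs (4, 2, 5) <= (6, 3, 7) -> finishes; pool += (0, 1, 1) = (6, 4, 8)
None of the blocked processes ever fits:
  P5 cannot run: need (4, 4, 9) vs free (6, 4, 8) (insufficient R2)
  P1 cannot run: need (3, 5, 9) vs free (6, 4, 8) (insufficient R0 and R2)


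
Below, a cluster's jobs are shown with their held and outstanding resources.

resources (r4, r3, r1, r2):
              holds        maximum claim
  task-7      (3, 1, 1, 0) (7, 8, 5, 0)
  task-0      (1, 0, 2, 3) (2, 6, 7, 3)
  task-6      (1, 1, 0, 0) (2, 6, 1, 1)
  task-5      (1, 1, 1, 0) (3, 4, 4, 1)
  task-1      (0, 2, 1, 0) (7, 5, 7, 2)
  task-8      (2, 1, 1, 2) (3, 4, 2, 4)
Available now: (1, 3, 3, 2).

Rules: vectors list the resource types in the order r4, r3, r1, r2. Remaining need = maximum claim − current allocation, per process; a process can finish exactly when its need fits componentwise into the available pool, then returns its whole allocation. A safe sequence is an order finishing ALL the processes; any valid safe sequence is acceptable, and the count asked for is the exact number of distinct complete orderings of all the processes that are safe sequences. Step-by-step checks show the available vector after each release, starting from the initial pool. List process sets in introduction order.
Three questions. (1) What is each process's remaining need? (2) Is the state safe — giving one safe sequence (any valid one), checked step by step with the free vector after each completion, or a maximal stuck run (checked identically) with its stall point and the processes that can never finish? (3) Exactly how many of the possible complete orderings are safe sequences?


(1) Outstanding need per process (order r4, r3, r1, r2):
  task-7: (4, 7, 4, 0)
  task-0: (1, 6, 5, 0)
  task-6: (1, 5, 1, 1)
  task-5: (2, 3, 3, 1)
  task-1: (7, 3, 6, 2)
  task-8: (1, 3, 1, 2)
(2) The state is UNSAFE.
Key observation: after task-8, task-5, task-6, task-0 the pool peaks at (6, 6, 7, 7), and each blocked process is short somewhere: task-7 on r3; task-1 on r4.
A maximal execution: task-8, task-5, task-6, task-0 — then nothing else fits. Verifying each step:
  pool = (1, 3, 3, 2)
  task-8 needs (1, 3, 1, 2) <= (1, 3, 3, 2) -> finishes; pool += (2, 1, 1, 2) = (3, 4, 4, 4)
  task-5 needs (2, 3, 3, 1) <= (3, 4, 4, 4) -> finishes; pool += (1, 1, 1, 0) = (4, 5, 5, 4)
  task-6 needs (1, 5, 1, 1) <= (4, 5, 5, 4) -> finishes; pool += (1, 1, 0, 0) = (5, 6, 5, 4)
  task-0 needs (1, 6, 5, 0) <= (5, 6, 5, 4) -> finishes; pool += (1, 0, 2, 3) = (6, 6, 7, 7)
  task-7 cannot run: need (4, 7, 4, 0) vs free (6, 6, 7, 7) (insufficient r3)
  task-1 cannot run: need (7, 3, 6, 2) vs free (6, 6, 7, 7) (insufficient r4)
Permanently blocked: task-7 and task-1.
(3) Exactly 0 of the possible complete orderings are safe sequences.


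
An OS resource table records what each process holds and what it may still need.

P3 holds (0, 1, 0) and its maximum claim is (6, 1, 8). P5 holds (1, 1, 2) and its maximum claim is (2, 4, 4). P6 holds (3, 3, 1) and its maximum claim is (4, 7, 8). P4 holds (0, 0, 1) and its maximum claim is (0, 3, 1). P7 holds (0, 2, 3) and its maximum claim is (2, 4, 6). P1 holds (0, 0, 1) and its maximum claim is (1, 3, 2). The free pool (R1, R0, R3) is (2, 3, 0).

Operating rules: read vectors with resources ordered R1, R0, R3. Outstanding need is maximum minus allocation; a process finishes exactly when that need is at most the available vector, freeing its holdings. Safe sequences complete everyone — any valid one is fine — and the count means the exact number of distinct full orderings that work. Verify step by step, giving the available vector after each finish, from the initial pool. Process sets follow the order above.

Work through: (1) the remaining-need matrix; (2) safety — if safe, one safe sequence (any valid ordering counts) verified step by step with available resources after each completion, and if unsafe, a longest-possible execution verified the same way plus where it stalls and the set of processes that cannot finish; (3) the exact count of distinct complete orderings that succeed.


(1) Remaining need (order R1, R0, R3):
  P3: (6, 0, 8)
  P5: (1, 3, 2)
  P6: (1, 4, 7)
  P4: (0, 3, 0)
  P7: (2, 2, 3)
  P1: (1, 3, 1)
(2) SAFE — a valid safe sequence is P4, P1, P5, P7, P6, P3.
Key observation: at P4 the run first touches a limit — (0, 3, 0) against (2, 3, 0), exact on a resource it actually requests.
Step-by-step check:
  pool = (2, 3, 0)
  run P4 (needs (0, 3, 0), free (2, 3, 0)); after release of (0, 0, 1) the pool is (2, 3, 1)
  run P1 (needs (1, 3, 1), free (2, 3, 1)); after release of (0, 0, 1) the pool is (2, 3, 2)
  run P5 (needs (1, 3, 2), free (2, 3, 2)); after release of (1, 1, 2) the pool is (3, 4, 4)
  run P7 (needs (2, 2, 3), free (3, 4, 4)); after release of (0, 2, 3) the pool is (3, 6, 7)
  run P6 (needs (1, 4, 7), free (3, 6, 7)); after release of (3, 3, 1) the pool is (6, 9, 8)
  run P3 (needs (6, 0, 8), free (6, 9, 8)); after release of (0, 1, 0) the pool is (6, 10, 8)
(3) The exact count: 1 of the possible complete orderings is a safe sequence.


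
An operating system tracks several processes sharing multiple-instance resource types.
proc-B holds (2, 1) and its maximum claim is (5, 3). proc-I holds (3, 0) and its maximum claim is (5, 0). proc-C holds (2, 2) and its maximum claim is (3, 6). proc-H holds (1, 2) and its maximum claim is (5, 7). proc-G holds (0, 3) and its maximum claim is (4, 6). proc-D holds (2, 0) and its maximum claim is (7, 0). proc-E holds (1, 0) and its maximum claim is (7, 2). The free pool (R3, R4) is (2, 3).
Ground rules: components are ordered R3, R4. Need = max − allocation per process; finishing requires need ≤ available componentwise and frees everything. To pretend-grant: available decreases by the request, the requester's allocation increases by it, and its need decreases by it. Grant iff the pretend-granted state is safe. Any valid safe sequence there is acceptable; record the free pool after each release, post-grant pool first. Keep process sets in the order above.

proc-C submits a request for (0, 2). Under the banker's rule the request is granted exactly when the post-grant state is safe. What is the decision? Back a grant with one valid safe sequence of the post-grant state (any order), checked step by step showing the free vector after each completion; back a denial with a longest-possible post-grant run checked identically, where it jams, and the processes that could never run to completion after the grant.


DENY — the pretend-granted state is unsafe.
Key observation: the pool after proc-I, proc-D is (7, 1); every surviving request exceeds it in R4, so progress ends there.
Pretend the grant happened; the run proc-I, proc-D goes as far as possible. Step-by-step check:
  pool = (2, 1)
  proc-I needs (2, 0) <= (2, 1) -> finishes; pool += (3, 0) = (5, 1)
  proc-D needs (5, 0) <= (5, 1) -> finishes; pool += (2, 0) = (7, 1)
  proc-B cannot run: need (3, 2) vs free (7, 1) (insufficient R4)
  proc-C cannot run: need (1, 2) vs free (7, 1) (insufficient R4)
  proc-H cannot run: need (4, 5) vs free (7, 1) (insufficient R4)
  proc-G cannot run: need (4, 3) vs free (7, 1) (insufficient R4)
  proc-E cannot run: need (6, 2) vs free (7, 1) (insufficient R4)
Processes that could never finish after the grant: proc-B, proc-C, proc-H, proc-G and proc-E.


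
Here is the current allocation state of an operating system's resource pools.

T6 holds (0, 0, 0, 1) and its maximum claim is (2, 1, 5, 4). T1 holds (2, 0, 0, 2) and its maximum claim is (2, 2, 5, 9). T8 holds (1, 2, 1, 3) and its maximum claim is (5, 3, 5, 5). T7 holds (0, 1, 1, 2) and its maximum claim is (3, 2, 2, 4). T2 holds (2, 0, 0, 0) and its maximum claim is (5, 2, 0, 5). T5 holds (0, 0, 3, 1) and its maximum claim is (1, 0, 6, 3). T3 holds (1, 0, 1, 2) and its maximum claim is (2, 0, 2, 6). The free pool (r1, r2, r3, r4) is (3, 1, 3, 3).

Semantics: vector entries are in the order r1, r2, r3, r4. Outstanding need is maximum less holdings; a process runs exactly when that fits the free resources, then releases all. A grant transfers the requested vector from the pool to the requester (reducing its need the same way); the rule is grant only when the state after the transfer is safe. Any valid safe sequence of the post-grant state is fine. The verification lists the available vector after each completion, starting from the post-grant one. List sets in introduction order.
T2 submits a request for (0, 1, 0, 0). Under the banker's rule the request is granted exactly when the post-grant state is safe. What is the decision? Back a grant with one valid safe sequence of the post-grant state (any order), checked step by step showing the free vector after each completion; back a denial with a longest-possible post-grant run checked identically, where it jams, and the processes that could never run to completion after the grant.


DENY: after the grant no complete ordering would exist.
Key observation: even finishing T5, T3 leaves just (4, 0, 7, 6) free — too little r2 for any of the remaining processes.
On the post-grant state, T5, T3 is a maximal run — nothing extends it. Verifying each step:
  pool = (3, 0, 3, 3)
  T5: need (1, 0, 3, 2) fits (3, 0, 3, 3); releases (0, 0, 3, 1), pool now (3, 0, 6, 4)
  T3: need (1, 0, 1, 4) fits (3, 0, 6, 4); releases (1, 0, 1, 2), pool now (4, 0, 7, 6)
  T6 still needs (2, 1, 5, 3) but only (4, 0, 7, 6) is free — short on r2
  T1 still needs (0, 2, 5, 7) but only (4, 0, 7, 6) is free — short on r2 and r4
  T8 still needs (4, 1, 4, 2) but only (4, 0, 7, 6) is free — short on r2
  T7 still needs (3, 1, 1, 2) but only (4, 0, 7, 6) is free — short on r2
  T2 still needs (3, 1, 0, 5) but only (4, 0, 7, 6) is free — short on r2
Processes that could never finish after the grant: T6, T1, T8, T7 and T2.


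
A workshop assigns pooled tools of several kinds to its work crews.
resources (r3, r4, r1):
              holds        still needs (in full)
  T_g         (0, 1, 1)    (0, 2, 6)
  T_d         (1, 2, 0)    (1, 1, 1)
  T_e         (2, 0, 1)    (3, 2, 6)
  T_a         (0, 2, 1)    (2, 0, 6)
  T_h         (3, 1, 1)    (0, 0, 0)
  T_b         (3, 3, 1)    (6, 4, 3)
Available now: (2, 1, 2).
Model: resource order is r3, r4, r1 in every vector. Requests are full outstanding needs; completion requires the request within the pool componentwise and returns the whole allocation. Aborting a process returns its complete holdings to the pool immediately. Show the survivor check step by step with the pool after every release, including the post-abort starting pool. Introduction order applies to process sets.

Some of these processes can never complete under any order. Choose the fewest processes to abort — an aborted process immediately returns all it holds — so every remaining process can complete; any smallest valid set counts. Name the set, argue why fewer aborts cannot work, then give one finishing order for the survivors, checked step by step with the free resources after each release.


Minimum abort set: T_e and T_a.
Key observation: before aborting T_e and T_a, T_g was permanently blocked — no order could ever run it; afterwards it completes at step 4.
No one abort is enough; case by case: T_g alone leaves T_e blocked (short on r1); T_d alone leaves T_g blocked (short on r1); T_e alone leaves T_g blocked (short on r1); T_a alone leaves T_g blocked (short on r1); T_h alone leaves T_g blocked (short on r1); T_b alone leaves T_g blocked (short on r1).
One survivor order: T_d, T_h, T_b, T_g. Step-by-step check (post-abort pool first):
  pool = (4, 3, 4)
  T_d: need (1, 1, 1) fits (4, 3, 4); releases (1, 2, 0), pool now (5, 5, 4)
  T_h: need (0, 0, 0) fits (5, 5, 4); releases (3, 1, 1), pool now (8, 6, 5)
  T_b: need (6, 4, 3) fits (8, 6, 5); releases (3, 3, 1), pool now (11, 9, 6)
  T_g: need (0, 2, 6) fits (11, 9, 6); releases (0, 1, 1), pool now (11, 10, 7)


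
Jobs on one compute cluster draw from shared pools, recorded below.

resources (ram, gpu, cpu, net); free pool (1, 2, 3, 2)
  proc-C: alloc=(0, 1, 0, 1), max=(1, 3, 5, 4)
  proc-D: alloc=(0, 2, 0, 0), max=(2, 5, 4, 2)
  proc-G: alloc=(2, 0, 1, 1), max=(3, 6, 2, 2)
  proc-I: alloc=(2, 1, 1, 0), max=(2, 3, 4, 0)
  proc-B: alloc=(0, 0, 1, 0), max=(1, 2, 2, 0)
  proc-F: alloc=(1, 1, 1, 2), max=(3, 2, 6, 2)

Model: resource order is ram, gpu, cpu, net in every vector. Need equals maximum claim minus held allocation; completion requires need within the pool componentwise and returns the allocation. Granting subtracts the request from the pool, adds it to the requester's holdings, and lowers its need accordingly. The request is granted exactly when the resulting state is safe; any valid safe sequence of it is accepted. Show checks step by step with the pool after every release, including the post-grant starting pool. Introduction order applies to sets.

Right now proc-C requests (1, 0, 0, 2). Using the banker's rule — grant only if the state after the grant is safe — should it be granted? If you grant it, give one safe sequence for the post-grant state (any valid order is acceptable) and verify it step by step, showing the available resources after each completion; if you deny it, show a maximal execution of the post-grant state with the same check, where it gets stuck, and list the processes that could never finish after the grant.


GRANT. The post-grant state is safe; one safe sequence: proc-I, proc-B, proc-F, proc-C, proc-D, proc-G.
Key observation: the transfer keeps a workable pool ((0, 2, 3, 0)); proc-I starts the safe sequence.
Verifying the post-grant state step by step:
  pool = (0, 2, 3, 0)
  run proc-I (needs (0, 2, 3, 0), free (0, 2, 3, 0)); after release of (2, 1, 1, 0) the pool is (2, 3, 4, 0)
  run proc-B (needs (1, 2, 1, 0), free (2, 3, 4, 0)); after release of (0, 0, 1, 0) the pool is (2, 3, 5, 0)
  run proc-F (needs (2, 1, 5, 0), free (2, 3, 5, 0)); after release of (1, 1, 1, 2) the pool is (3, 4, 6, 2)
  run proc-C (needs (0, 2, 5, 1), free (3, 4, 6, 2)); after release of (1, 1, 0, 3) the pool is (4, 5, 6, 5)
  run proc-D (needs (2, 3, 4, 2), free (4, 5, 6, 5)); after release of (0, 2, 0, 0) the pool is (4, 7, 6, 5)
  run proc-G (needs (1, 6, 1, 1), free (4, 7, 6, 5)); after release of (2, 0, 1, 1) the pool is (6, 7, 7, 6)


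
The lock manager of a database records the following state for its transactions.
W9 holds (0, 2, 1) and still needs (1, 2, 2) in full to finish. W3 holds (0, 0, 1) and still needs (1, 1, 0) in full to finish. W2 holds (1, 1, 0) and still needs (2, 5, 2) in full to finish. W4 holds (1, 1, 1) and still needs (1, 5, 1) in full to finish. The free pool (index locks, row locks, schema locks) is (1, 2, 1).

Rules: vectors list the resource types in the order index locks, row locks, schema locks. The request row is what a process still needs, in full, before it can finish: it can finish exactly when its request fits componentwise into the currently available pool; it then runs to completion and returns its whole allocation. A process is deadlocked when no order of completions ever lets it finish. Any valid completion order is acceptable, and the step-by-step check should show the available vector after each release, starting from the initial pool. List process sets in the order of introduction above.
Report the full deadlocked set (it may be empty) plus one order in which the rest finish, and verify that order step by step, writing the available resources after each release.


The deadlocked set is W2 and W4.
Key observation: the wall is row locks: completing W3, W9 brings the pool only to (1, 4, 3), and all the rest need more.
The rest can finish in the order W3, W9. Step-by-step check:
  pool = (1, 2, 1)
  W3: need (1, 1, 0) fits (1, 2, 1); releases (0, 0, 1), pool now (1, 2, 2)
  W9: need (1, 2, 2) fits (1, 2, 2); releases (0, 2, 1), pool now (1, 4, 3)
None of the blocked processes ever fits:
  W2 cannot run: need (2, 5, 2) vs free (1, 4, 3) (insufficient index locks and row locks)
  W4 cannot run: need (1, 5, 1) vs free (1, 4, 3) (insufficient row locks)


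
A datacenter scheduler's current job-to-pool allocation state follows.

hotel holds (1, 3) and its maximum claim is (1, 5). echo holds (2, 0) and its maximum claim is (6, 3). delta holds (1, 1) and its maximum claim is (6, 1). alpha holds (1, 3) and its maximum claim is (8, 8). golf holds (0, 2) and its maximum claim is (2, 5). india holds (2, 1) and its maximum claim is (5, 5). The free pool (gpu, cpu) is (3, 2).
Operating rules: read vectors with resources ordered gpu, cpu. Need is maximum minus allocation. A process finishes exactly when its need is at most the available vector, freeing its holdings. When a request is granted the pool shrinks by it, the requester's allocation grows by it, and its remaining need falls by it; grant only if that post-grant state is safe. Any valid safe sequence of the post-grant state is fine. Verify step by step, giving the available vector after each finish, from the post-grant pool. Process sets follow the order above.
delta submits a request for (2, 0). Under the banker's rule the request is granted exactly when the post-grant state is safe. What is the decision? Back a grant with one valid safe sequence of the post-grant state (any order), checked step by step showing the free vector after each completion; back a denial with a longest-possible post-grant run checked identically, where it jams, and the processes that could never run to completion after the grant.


DENY: after the grant no complete ordering would exist.
Key observation: hotel, golf can finish, but then (2, 7) is all there is, and the blocked group's gpu demands exceed it.
After a pretend grant, a maximal execution: hotel, golf — then nothing else fits. Step-by-step check:
  pool = (1, 2)
  hotel needs (0, 2) <= (1, 2) -> finishes; pool += (1, 3) = (2, 5)
  golf needs (2, 3) <= (2, 5) -> finishes; pool += (0, 2) = (2, 7)
  echo cannot run: need (4, 3) vs free (2, 7) (insufficient gpu)
  delta cannot run: need (3, 0) vs free (2, 7) (insufficient gpu)
  alpha cannot run: need (7, 5) vs free (2, 7) (insufficient gpu)
  india cannot run: need (3, 4) vs free (2, 7) (insufficient gpu)
Post-grant, the permanently blocked set is echo, delta, alpha and india.
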